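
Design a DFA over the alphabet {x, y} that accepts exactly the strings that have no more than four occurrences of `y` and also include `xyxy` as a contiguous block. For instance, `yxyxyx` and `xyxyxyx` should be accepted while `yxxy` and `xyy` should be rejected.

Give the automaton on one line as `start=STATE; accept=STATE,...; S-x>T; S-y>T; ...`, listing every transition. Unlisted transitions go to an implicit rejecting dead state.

Handle the two conditions separately and then intersect. The first has 6 states tracking the count of `y`s, saturating at 5; the second has 5 states tracking whether and how much of `xyxy` has been seen. A product state is a pair (one from each), accepting exactly when both do. After merging equivalent states the machine shrinks.
          x    y  
>  q0     q1   q2 
   q1     q1   q3 
   q2     q4   q5 
   q3     q6   q5 
   q4     q4   q7 
   q5     q8   q9 
   q6     q4  q10 
   q7    q11   q9 
   q8     q8  q12 
   q9     q9   q9 
 * q10   q10  q13 
   q11    q8  q13 
   q12   q14   q9 
 * q13   q13  q15 
   q14    q9  q15 
 * q15   q15   q9 
(> = start, * = accepting)

start=q0; accept=q10,q13,q15; q0-x>q1; q0-y>q2; q1-x>q1; q1-y>q3; q2-x>q4; q2-y>q5; q3-x>q6; q3-y>q5; q4-x>q4; q4-y>q7; q5-x>q8; q5-y>q9; q6-x>q4; q6-y>q10; q7-x>q11; q7-y>q9; q8-x>q8; q8-y>q12; q9-x>q9; q9-y>q9; q10-x>q10; q10-y>q13; q11-x>q8; q11-y>q13; q12-x>q14; q12-y>q9; q13-x>q13; q13-y>q15; q14-x>q9; q14-y>q15; q15-x>q15; q15-y>q9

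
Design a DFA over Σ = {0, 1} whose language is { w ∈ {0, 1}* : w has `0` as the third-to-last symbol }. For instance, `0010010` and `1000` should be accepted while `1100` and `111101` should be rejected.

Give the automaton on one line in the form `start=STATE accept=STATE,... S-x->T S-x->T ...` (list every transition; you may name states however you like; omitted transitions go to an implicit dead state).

A DFA must remember the last 3 symbols (since which symbol is third-to-last isn't known until the input ends). Use one state per possible window of the last ≤3 symbols; accept from those whose window starts with `0`.
15 states suffice.
          0    1  
>  s0     s1   s2 
   s1     s3   s4 
   s2     s5   s6 
   s3     s7   s8 
   s4     s9  s10 
   s5    s11  s12 
   s6    s13  s14 
 * s7     s7   s8 
 * s8     s9  s10 
 * s9    s11  s12 
 * s10   s13  s14 
   s11    s7   s8 
   s12    s9  s10 
   s13   s11  s12 
   s14   s13  s14 
(> = start, * = accepting)

start=s0 accept=s7,s8,s9,s10 s0-0->s1 s0-1->s2 s1-0->s3 s1-1->s4 s2-0->s5 s2-1->s6 s3-0->s7 s3-1->s8 s4-0->s9 s4-1->s10 s5-0->s11 s5-1->s12 s6-0->s13 s6-1->s14 s7-0->s7 s7-1->s8 s8-0->s9 s8-1->s10 s9-0->s11 s9-1->s12 s10-0->s13 s10-1->s14 s11-0->s7 s11-1->s8 s12-0->s9 s12-1->s10 s13-0->s11 s13-1->s12 s14-0->s13 s14-1->s14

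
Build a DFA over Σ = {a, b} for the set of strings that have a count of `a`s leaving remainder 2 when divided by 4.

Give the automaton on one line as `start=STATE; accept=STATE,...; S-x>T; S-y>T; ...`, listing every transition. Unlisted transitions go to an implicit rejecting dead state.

The only thing that matters is how many `a`s have appeared, reduced mod 4. Use one state per residue: q0 for 0, …, q3 for 3. Reading `a` moves to the next residue; anything else stays put. q2 is accepting.
4 states suffice.
        a   b  
>  q0   q1  q0 
   q1   q2  q1 
 * q2   q3  q2 
   q3   q0  q3 
(> = start, * = accepting)

start=q0; accept=q2; q0-a>q1; q0-b>q0; q1-a>q2; q1-b>q1; q2-a>q3; q2-b>q2; q3-a>q0; q3-b>q3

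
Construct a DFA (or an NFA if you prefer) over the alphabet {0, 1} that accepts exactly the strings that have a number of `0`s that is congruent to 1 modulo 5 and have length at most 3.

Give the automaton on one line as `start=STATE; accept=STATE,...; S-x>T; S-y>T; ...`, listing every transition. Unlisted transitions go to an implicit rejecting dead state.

start=q0; accept=q1,q4,q6; q0-0>q1; q0-1>q2; q1-0>q3; q1-1>q4; q2-0>q4; q2-1>q5; q3-0>q3; q3-1>q3; q4-0>q3; q4-1>q6; q5-0>q6; q5-1>q3; q6-0>q3; q6-1>q3

Handle the two conditions separately and then intersect. One (5 states) tracks the count of `0`s modulo 5; the other (5 states) tracks the input length, saturating at 4. Each combined state is a pair, one component from each; accept when both components accept. Minimizing collapses redundant product states.
7 states suffice.
        0   1  
>  q0   q1  q2 
 * q1   q3  q4 
   q2   q4  q5 
   q3   q3  q3 
 * q4   q3  q6 
   q5   q6  q3 
 * q6   q3  q3 
(> = start, * = accepting)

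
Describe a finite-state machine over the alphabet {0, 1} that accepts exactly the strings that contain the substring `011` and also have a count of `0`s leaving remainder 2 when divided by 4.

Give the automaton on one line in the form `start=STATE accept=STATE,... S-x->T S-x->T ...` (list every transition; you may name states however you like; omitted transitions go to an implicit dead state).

start=A accept=J A-0->B A-1->A B-0->C B-1->D C-0->E C-1->F D-0->C D-1->G E-0->H E-1->I F-0->E F-1->J G-0->J G-1->G H-0->B H-1->K I-0->H I-1->L J-0->L J-1->J K-0->B K-1->M L-0->M L-1->L M-0->G M-1->M

Run two small machines in parallel and take their product. The first has 4 states tracking whether and how much of `011` has been seen; the second has 4 states tracking the count of `0`s modulo 4. A product state is a pair (one from each), accepting exactly when both do.
A 13-state machine:
       0  1 
>  A   B  A 
   B   C  D 
   C   E  F 
   D   C  G 
   E   H  I 
   F   E  J 
   G   J  G 
   H   B  K 
   I   H  L 
 * J   L  J 
   K   B  M 
   L   M  L 
   M   G  M 
(> = start, * = accepting)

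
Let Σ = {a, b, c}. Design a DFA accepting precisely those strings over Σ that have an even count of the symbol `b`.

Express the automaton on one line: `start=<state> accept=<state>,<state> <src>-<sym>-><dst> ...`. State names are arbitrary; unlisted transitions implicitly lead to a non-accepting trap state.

The only thing that matters is how many `b`s have appeared, reduced mod 2. Use one state per residue: q0 for 0, …, q1 for 1. Reading `b` moves to the next residue; anything else stays put. q0 is accepting.
2 states suffice.
        a   b   c  
>* q0   q0  q1  q0 
   q1   q1  q0  q1 
(> = start, * = accepting)

start=q0 accept=q0 q0-a->q0 q0-b->q1 q0-c->q0 q1-a->q1 q1-b->q0 q1-c->q1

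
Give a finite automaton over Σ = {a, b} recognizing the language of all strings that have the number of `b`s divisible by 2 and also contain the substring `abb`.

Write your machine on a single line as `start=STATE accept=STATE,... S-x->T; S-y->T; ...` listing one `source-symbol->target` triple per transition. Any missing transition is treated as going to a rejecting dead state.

Build one automaton per condition and run them in lockstep. One (2 states) tracks the count of `b`s modulo 2; the other (4 states) tracks whether and how much of `abb` has been seen. Each combined state is a pair, one component from each; accept when both components accept.
        a   b  
>  S0   S1  S2 
   S1   S1  S3 
   S2   S4  S0 
   S3   S4  S5 
   S4   S4  S6 
 * S5   S5  S7 
   S6   S1  S7 
   S7   S7  S5 
(> = start, * = accepting)

start=S0; accept=S5; S0-a->S1; S0-b->S2; S1-a->S1; S1-b->S3; S2-a->S4; S2-b->S0; S3-a->S4; S3-b->S5; S4-a->S4; S4-b->S6; S5-a->S5; S5-b->S7; S6-a->S1; S6-b->S7; S7-a->S7; S7-b->S5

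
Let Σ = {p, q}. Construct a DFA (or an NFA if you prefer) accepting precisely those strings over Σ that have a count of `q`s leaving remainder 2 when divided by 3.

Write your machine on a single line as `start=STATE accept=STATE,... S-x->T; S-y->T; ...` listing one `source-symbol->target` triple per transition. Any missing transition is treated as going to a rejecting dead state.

Keep the running count of `q`s modulo 3: each `q` advances along the cycle S0 → S1 → S2 → S0 while other symbols loop. Accept at S2.
A 3-state machine:
        p   q  
>  S0   S0  S1 
   S1   S1  S2 
 * S2   S2  S0 
(> = start, * = accepting)

start=S0; accept=S2; S0-p->S0; S0-q->S1; S1-p->S1; S1-q->S2; S2-p->S2; S2-q->S0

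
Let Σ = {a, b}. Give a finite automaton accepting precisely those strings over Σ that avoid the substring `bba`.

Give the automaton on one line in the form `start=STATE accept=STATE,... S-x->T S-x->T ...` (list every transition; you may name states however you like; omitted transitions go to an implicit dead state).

Track partial matches of the forbidden pattern `bba`. State q3 is a dead state reached once `bba` has occurred; every other state accepts. q0 means no part of `bba` is currently matched.
4 states suffice.
        a   b  
>* q0   q0  q1 
 * q1   q0  q2 
 * q2   q3  q2 
   q3   q3  q3 
(> = start, * = accepting)

start=q0 accept=q0,q1,q2 q0-a->q0 q0-b->q1 q1-a->q0 q1-b->q2 q2-a->q3 q2-b->q2 q3-a->q3 q3-b->q3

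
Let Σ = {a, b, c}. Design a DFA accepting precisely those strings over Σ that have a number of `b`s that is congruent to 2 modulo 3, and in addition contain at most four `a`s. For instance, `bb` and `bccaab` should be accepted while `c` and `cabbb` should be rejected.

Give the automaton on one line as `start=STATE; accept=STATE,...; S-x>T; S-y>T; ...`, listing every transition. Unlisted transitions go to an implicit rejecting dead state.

Handle the two conditions separately and then intersect. The first has 3 states tracking the count of `b`s modulo 3; the second has 6 states tracking the count of `a`s, saturating at 5. A product state is a pair (one from each), accepting exactly when both do. Minimizing collapses redundant product states.
          a    b    c  
>  s0     s1   s2   s0 
   s1     s3   s4   s1 
   s2     s4   s5   s2 
   s3     s6   s7   s3 
   s4     s7   s8   s4 
 * s5     s8   s0   s5 
   s6     s9  s10   s6 
   s7    s10  s11   s7 
 * s8    s11   s1   s8 
   s9    s12  s13   s9 
   s10   s13  s14  s10 
 * s11   s14   s3  s11 
   s12   s12  s12  s12 
   s13   s12  s15  s13 
 * s14   s15   s6  s14 
 * s15   s12   s9  s15 
(> = start, * = accepting)

start=s0; accept=s5,s8,s11,s14,s15; s0-a>s1; s0-b>s2; s0-c>s0; s1-a>s3; s1-b>s4; s1-c>s1; s2-a>s4; s2-b>s5; s2-c>s2; s3-a>s6; s3-b>s7; s3-c>s3; s4-a>s7; s4-b>s8; s4-c>s4; s5-a>s8; s5-b>s0; s5-c>s5; s6-a>s9; s6-b>s10; s6-c>s6; s7-a>s10; s7-b>s11; s7-c>s7; s8-a>s11; s8-b>s1; s8-c>s8; s9-a>s12; s9-b>s13; s9-c>s9; s10-a>s13; s10-b>s14; s10-c>s10; s11-a>s14; s11-b>s3; s11-c>s11; s12-a>s12; s12-b>s12; s12-c>s12; s13-a>s12; s13-b>s15; s13-c>s13; s14-a>s15; s14-b>s6; s14-c>s14; s15-a>s12; s15-b>s9; s15-c>s15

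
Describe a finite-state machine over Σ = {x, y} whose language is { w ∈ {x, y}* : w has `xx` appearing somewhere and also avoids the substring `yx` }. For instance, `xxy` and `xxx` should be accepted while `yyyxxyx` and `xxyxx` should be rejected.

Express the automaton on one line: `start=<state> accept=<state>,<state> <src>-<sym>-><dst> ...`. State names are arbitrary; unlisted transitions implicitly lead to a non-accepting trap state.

start=A accept=D,E A-x->B A-y->C B-x->D B-y->C C-x->C C-y->C D-x->D D-y->E E-x->C E-y->E

Handle the two conditions separately and then intersect. The first has 3 states tracking whether and how much of `xx` has been seen; the second has 3 states tracking partial matches of the forbidden pattern `yx`. A product state is a pair (one from each), accepting exactly when both do. After merging equivalent states the machine shrinks.
5 states suffice.
       x  y 
>  A   B  C 
   B   D  C 
   C   C  C 
 * D   D  E 
 * E   C  E 
(> = start, * = accepting)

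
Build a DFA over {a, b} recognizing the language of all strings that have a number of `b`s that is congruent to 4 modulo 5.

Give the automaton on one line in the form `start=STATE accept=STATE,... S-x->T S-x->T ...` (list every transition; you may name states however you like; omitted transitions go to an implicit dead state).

Keep the running count of `b`s modulo 5: each `b` advances along the cycle q0 → q1 → q2 → q3 → q4 → q0 while other symbols loop. Accept at q4.
        a   b  
>  q0   q0  q1 
   q1   q1  q2 
   q2   q2  q3 
   q3   q3  q4 
 * q4   q4  q0 
(> = start, * = accepting)

start=q0 accept=q4 q0-a->q0 q0-b->q1 q1-a->q1 q1-b->q2 q2-a->q2 q2-b->q3 q3-a->q3 q3-b->q4 q4-a->q4 q4-b->q0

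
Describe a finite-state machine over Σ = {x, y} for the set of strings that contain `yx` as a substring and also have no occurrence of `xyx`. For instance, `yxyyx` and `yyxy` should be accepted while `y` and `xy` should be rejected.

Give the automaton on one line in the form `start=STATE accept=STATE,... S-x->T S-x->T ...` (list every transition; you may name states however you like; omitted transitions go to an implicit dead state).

Handle the two conditions separately and then intersect. One (3 states) tracks whether and how much of `yx` has been seen; the other (4 states) tracks partial matches of the forbidden pattern `xyx`. Each combined state is a pair, one component from each; accept when both components accept.
With 8 states:
        x   y  
>  S0   S1  S2 
   S1   S1  S3 
   S2   S4  S2 
   S3   S5  S2 
 * S4   S4  S6 
   S5   S5  S5 
 * S6   S5  S7 
 * S7   S4  S7 
(> = start, * = accepting)

start=S0 accept=S4,S6,S7 S0-x->S1 S0-y->S2 S1-x->S1 S1-y->S3 S2-x->S4 S2-y->S2 S3-x->S5 S3-y->S2 S4-x->S4 S4-y->S6 S5-x->S5 S5-y->S5 S6-x->S5 S6-y->S7 S7-x->S4 S7-y->S7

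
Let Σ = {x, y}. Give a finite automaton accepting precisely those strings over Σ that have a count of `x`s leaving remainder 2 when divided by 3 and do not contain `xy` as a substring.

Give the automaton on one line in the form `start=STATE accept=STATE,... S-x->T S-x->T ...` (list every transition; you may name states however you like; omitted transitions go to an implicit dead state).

Handle the two conditions separately and then intersect. One (3 states) tracks the count of `x`s modulo 3; the other (3 states) tracks partial matches of the forbidden pattern `xy`. Each combined state is a pair, one component from each; accept when both components accept. After merging equivalent states the machine shrinks.
A 5-state machine:
        x   y  
>  q0   q1  q0 
   q1   q2  q3 
 * q2   q4  q3 
   q3   q3  q3 
   q4   q1  q3 
(> = start, * = accepting)

start=q0 accept=q2 q0-x->q1 q0-y->q0 q1-x->q2 q1-y->q3 q2-x->q4 q2-y->q3 q3-x->q3 q3-y->q3 q4-x->q1 q4-y->q3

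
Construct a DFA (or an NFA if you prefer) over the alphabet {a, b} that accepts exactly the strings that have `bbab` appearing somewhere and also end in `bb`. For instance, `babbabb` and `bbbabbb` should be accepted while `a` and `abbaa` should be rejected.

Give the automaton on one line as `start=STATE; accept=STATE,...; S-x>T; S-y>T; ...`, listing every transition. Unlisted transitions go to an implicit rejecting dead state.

Handle the two conditions separately and then intersect. One (5 states) tracks whether and how much of `bbab` has been seen; the other (3 states) tracks how much of the suffix `bb` has currently been matched. Each combined state is a pair, one component from each; accept when both components accept.
A 7-state machine:
        a   b  
>  s0   s0  s1 
   s1   s0  s2 
   s2   s3  s2 
   s3   s0  s4 
   s4   s5  s6 
   s5   s5  s4 
 * s6   s5  s6 
(> = start, * = accepting)

start=s0; accept=s6; s0-a>s0; s0-b>s1; s1-a>s0; s1-b>s2; s2-a>s3; s2-b>s2; s3-a>s0; s3-b>s4; s4-a>s5; s4-b>s6; s5-a>s5; s5-b>s4; s6-a>s5; s6-b>s6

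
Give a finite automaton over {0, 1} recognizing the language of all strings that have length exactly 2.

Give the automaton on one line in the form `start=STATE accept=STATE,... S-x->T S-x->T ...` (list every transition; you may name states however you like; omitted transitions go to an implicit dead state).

start=S0 accept=S2 S0-0->S1 S0-1->S1 S1-0->S2 S1-1->S2 S2-0->S3 S2-1->S3 S3-0->S3 S3-1->S3

Count input length up to 3: every symbol moves from S0 toward S3, which means 'more than 2' and absorbs. Accept from {S2}.
A 4-state machine:
        0   1  
>  S0   S1  S1 
   S1   S2  S2 
 * S2   S3  S3 
   S3   S3  S3 
(> = start, * = accepting)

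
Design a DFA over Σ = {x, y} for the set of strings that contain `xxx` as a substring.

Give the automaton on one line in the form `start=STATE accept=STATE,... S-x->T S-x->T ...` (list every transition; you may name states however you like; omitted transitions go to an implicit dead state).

Track how much of `xxx` has been matched so far: state A is no progress, D is the absorbing accept state reached once `xxx` has occurred. Intermediate states record partial matches; on a mismatch, fall back to the longest reusable overlap.
       x  y 
>  A   B  A 
   B   C  A 
   C   D  A 
 * D   D  D 
(> = start, * = accepting)

start=A accept=D A-x->B A-y->A B-x->C B-y->A C-x->D C-y->A D-x->D D-y->D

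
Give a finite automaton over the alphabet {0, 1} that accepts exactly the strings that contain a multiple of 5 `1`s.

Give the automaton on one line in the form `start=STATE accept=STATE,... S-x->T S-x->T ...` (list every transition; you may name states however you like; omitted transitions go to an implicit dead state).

The only thing that matters is how many `1`s have appeared, reduced mod 5. Use one state per residue: S0 for 0, …, S4 for 4. Reading `1` moves to the next residue; anything else stays put. S0 is accepting.
        0   1  
>* S0   S0  S1 
   S1   S1  S2 
   S2   S2  S3 
   S3   S3  S4 
   S4   S4  S0 
(> = start, * = accepting)

start=S0 accept=S0 S0-0->S0 S0-1->S1 S1-0->S1 S1-1->S2 S2-0->S2 S2-1->S3 S3-0->S3 S3-1->S4 S4-0->S4 S4-1->S0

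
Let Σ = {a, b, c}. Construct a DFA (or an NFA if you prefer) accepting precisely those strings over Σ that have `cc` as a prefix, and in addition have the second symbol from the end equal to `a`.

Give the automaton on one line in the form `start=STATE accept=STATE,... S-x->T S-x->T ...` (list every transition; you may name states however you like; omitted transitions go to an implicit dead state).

Build one automaton per condition and run them in lockstep. The first has 4 states tracking whether the input so far still matches the prefix `cc`; the second has 13 states tracking the last 2 symbols read. A product state is a pair (one from each), accepting exactly when both do. Equivalent product states are then merged.
7 states suffice.
        a   b   c  
>  q0   q1  q1  q2 
   q1   q1  q1  q1 
   q2   q1  q1  q3 
   q3   q4  q3  q3 
   q4   q5  q6  q6 
 * q5   q5  q6  q6 
 * q6   q4  q3  q3 
(> = start, * = accepting)

start=q0 accept=q5,q6 q0-a->q1 q0-b->q1 q0-c->q2 q1-a->q1 q1-b->q1 q1-c->q1 q2-a->q1 q2-b->q1 q2-c->q3 q3-a->q4 q3-b->q3 q3-c->q3 q4-a->q5 q4-b->q6 q4-c->q6 q5-a->q5 q5-b->q6 q5-c->q6 q6-a->q4 q6-b->q3 q6-c->q3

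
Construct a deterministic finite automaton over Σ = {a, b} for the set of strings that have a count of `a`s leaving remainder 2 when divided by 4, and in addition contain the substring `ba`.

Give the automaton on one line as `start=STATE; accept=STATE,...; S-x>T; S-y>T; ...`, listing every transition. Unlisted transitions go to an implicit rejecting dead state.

start=q0; accept=q8; q0-a>q1; q0-b>q2; q1-a>q3; q1-b>q4; q2-a>q5; q2-b>q2; q3-a>q6; q3-b>q7; q4-a>q8; q4-b>q4; q5-a>q8; q5-b>q5; q6-a>q0; q6-b>q9; q7-a>q10; q7-b>q7; q8-a>q10; q8-b>q8; q9-a>q11; q9-b>q9; q10-a>q11; q10-b>q10; q11-a>q5; q11-b>q11

Handle the two conditions separately and then intersect. The first has 4 states tracking the count of `a`s modulo 4; the second has 3 states tracking whether and how much of `ba` has been seen. A product state is a pair (one from each), accepting exactly when both do.
          a    b  
>  q0     q1   q2 
   q1     q3   q4 
   q2     q5   q2 
   q3     q6   q7 
   q4     q8   q4 
   q5     q8   q5 
   q6     q0   q9 
   q7    q10   q7 
 * q8    q10   q8 
   q9    q11   q9 
   q10   q11  q10 
   q11    q5  q11 
(> = start, * = accepting)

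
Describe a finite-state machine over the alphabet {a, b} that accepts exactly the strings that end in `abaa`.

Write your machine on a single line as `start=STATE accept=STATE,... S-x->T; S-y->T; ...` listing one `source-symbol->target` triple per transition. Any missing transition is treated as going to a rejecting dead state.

Remember how much of `abaa` the current input suffix matches. State S0 means no match yet; S1 means the last symbol is `a`; S2 means the last 2 symbols are `ab`; S3 means the last 3 symbols are `aba`; S4 means the last 4 symbols are `abaa`. Only S4 accepts. On a mismatch, fall back to the longest proper suffix that is still a prefix of `abaa`.
With 5 states:
        a   b  
>  S0   S1  S0 
   S1   S1  S2 
   S2   S3  S0 
   S3   S4  S2 
 * S4   S1  S2 
(> = start, * = accepting)

start=S0; accept=S4; S0-a->S1; S0-b->S0; S1-a->S1; S1-b->S2; S2-a->S3; S2-b->S0; S3-a->S4; S3-b->S2; S4-a->S1; S4-b->S2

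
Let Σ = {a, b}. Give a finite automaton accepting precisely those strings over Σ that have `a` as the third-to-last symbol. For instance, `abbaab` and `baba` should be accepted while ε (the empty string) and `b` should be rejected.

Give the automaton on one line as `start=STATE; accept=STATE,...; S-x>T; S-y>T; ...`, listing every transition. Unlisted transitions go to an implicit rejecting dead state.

Because acceptance depends on a position counted from the end, the machine has to buffer the most recent 3 symbols. Make each state the string of the last up-to-3 symbols read; on input `x` shift the window left and append `x`. Accept when the buffered window has length 3 and begins with `a`.
A 15-state machine:
          a    b  
>  q0     q1   q2 
   q1     q3   q4 
   q2     q5   q6 
   q3     q7   q8 
   q4     q9  q10 
   q5    q11  q12 
   q6    q13  q14 
 * q7     q7   q8 
 * q8     q9  q10 
 * q9    q11  q12 
 * q10   q13  q14 
   q11    q7   q8 
   q12    q9  q10 
   q13   q11  q12 
   q14   q13  q14 
(> = start, * = accepting)

start=q0; accept=q7,q8,q9,q10; q0-a>q1; q0-b>q2; q1-a>q3; q1-b>q4; q2-a>q5; q2-b>q6; q3-a>q7; q3-b>q8; q4-a>q9; q4-b>q10; q5-a>q11; q5-b>q12; q6-a>q13; q6-b>q14; q7-a>q7; q7-b>q8; q8-a>q9; q8-b>q10; q9-a>q11; q9-b>q12; q10-a>q13; q10-b>q14; q11-a>q7; q11-b>q8; q12-a>q9; q12-b>q10; q13-a>q11; q13-b>q12; q14-a>q13; q14-b>q14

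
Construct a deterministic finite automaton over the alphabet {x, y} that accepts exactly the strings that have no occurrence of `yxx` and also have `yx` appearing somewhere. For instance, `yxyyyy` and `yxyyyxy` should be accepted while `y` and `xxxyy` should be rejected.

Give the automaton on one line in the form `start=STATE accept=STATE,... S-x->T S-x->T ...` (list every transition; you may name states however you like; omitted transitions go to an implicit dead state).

Build one automaton per condition and run them in lockstep. The first has 4 states tracking partial matches of the forbidden pattern `yxx`; the second has 3 states tracking whether and how much of `yx` has been seen. A product state is a pair (one from each), accepting exactly when both do.
       x  y 
>  A   A  B 
   B   C  B 
 * C   D  E 
   D   D  D 
 * E   C  E 
(> = start, * = accepting)

start=A accept=C,E A-x->A A-y->B B-x->C B-y->B C-x->D C-y->E D-x->D D-y->D E-x->C E-y->E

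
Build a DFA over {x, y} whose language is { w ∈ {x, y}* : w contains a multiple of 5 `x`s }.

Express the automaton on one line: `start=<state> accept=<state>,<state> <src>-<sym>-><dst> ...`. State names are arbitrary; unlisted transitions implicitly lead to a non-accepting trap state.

start=A accept=A A-x->B A-y->A B-x->C B-y->B C-x->D C-y->C D-x->E D-y->D E-x->A E-y->E

The only thing that matters is how many `x`s have appeared, reduced mod 5. Use one state per residue: A for 0, …, E for 4. Reading `x` moves to the next residue; anything else stays put. A is accepting.
       x  y 
>* A   B  A 
   B   C  B 
   C   D  C 
   D   E  D 
   E   A  E 
(> = start, * = accepting)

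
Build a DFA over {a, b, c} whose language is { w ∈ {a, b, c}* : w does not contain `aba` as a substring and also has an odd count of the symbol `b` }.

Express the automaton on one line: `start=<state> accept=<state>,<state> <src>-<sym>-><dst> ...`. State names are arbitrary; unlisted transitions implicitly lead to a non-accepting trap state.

start=s0 accept=s2,s3,s4 s0-a->s1 s0-b->s2 s0-c->s0 s1-a->s1 s1-b->s3 s1-c->s0 s2-a->s4 s2-b->s0 s2-c->s2 s3-a->s5 s3-b->s0 s3-c->s2 s4-a->s4 s4-b->s6 s4-c->s2 s5-a->s5 s5-b->s7 s5-c->s5 s6-a->s7 s6-b->s2 s6-c->s0 s7-a->s7 s7-b->s5 s7-c->s7

Handle the two conditions separately and then intersect. One (4 states) tracks partial matches of the forbidden pattern `aba`; the other (2 states) tracks the count of `b`s modulo 2. Each combined state is a pair, one component from each; accept when both components accept.
8 states suffice.
        a   b   c  
>  s0   s1  s2  s0 
   s1   s1  s3  s0 
 * s2   s4  s0  s2 
 * s3   s5  s0  s2 
 * s4   s4  s6  s2 
   s5   s5  s7  s5 
   s6   s7  s2  s0 
   s7   s7  s5  s7 
(> = start, * = accepting)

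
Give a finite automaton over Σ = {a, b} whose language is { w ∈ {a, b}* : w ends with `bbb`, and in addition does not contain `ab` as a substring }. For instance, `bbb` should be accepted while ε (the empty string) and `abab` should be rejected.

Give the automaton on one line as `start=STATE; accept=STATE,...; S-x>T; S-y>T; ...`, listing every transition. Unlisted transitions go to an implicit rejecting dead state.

start=q0; accept=q7; q0-a>q1; q0-b>q2; q1-a>q1; q1-b>q3; q2-a>q1; q2-b>q4; q3-a>q5; q3-b>q6; q4-a>q1; q4-b>q7; q5-a>q5; q5-b>q3; q6-a>q5; q6-b>q8; q7-a>q1; q7-b>q7; q8-a>q5; q8-b>q8

Run two small machines in parallel and take their product. One (4 states) tracks how much of the suffix `bbb` has currently been matched; the other (3 states) tracks partial matches of the forbidden pattern `ab`. Each combined state is a pair, one component from each; accept when both components accept.
        a   b  
>  q0   q1  q2 
   q1   q1  q3 
   q2   q1  q4 
   q3   q5  q6 
   q4   q1  q7 
   q5   q5  q3 
   q6   q5  q8 
 * q7   q1  q7 
   q8   q5  q8 
(> = start, * = accepting)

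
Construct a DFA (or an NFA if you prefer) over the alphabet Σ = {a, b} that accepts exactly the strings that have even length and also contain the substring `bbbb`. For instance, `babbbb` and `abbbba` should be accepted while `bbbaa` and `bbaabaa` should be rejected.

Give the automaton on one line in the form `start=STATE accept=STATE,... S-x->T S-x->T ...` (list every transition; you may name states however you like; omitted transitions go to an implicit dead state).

Handle the two conditions separately and then intersect. The first has 2 states tracking the input length modulo 2; the second has 5 states tracking whether and how much of `bbbb` has been seen. A product state is a pair (one from each), accepting exactly when both do.
A 10-state machine:
        a   b  
>  q0   q1  q2 
   q1   q0  q3 
   q2   q0  q4 
   q3   q1  q5 
   q4   q1  q6 
   q5   q0  q7 
   q6   q0  q8 
   q7   q1  q9 
 * q8   q9  q9 
   q9   q8  q8 
(> = start, * = accepting)

start=q0 accept=q8 q0-a->q1 q0-b->q2 q1-a->q0 q1-b->q3 q2-a->q0 q2-b->q4 q3-a->q1 q3-b->q5 q4-a->q1 q4-b->q6 q5-a->q0 q5-b->q7 q6-a->q0 q6-b->q8 q7-a->q1 q7-b->q9 q8-a->q9 q8-b->q9 q9-a->q8 q9-b->q8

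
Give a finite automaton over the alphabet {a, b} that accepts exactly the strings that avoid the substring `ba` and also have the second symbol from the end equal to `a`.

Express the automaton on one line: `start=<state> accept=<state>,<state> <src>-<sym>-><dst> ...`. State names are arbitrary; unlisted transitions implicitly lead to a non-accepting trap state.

start=S0 accept=S3,S4 S0-a->S1 S0-b->S2 S1-a->S3 S1-b->S4 S2-a->S5 S2-b->S6 S3-a->S3 S3-b->S4 S4-a->S5 S4-b->S6 S5-a->S7 S5-b->S8 S6-a->S5 S6-b->S6 S7-a->S7 S7-b->S8 S8-a->S5 S8-b->S9 S9-a->S5 S9-b->S9

Handle the two conditions separately and then intersect. One (3 states) tracks partial matches of the forbidden pattern `ba`; the other (7 states) tracks the last 2 symbols read. Each combined state is a pair, one component from each; accept when both components accept.
10 states suffice.
        a   b  
>  S0   S1  S2 
   S1   S3  S4 
   S2   S5  S6 
 * S3   S3  S4 
 * S4   S5  S6 
   S5   S7  S8 
   S6   S5  S6 
   S7   S7  S8 
   S8   S5  S9 
   S9   S5  S9 
(> = start, * = accepting)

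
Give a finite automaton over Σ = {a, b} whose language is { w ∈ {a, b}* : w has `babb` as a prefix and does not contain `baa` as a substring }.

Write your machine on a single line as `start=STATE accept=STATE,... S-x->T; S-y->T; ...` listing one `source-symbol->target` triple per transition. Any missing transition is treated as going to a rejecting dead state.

start=q0; accept=q8,q9; q0-a->q1; q0-b->q2; q1-a->q1; q1-b->q3; q2-a->q4; q2-b->q3; q3-a->q5; q3-b->q3; q4-a->q6; q4-b->q7; q5-a->q6; q5-b->q3; q6-a->q6; q6-b->q6; q7-a->q5; q7-b->q8; q8-a->q9; q8-b->q8; q9-a->q10; q9-b->q8; q10-a->q10; q10-b->q10

Build one automaton per condition and run them in lockstep. The first has 6 states tracking whether the input so far still matches the prefix `babb`; the second has 4 states tracking partial matches of the forbidden pattern `baa`. A product state is a pair (one from each), accepting exactly when both do.
11 states suffice.
          a    b  
>  q0     q1   q2 
   q1     q1   q3 
   q2     q4   q3 
   q3     q5   q3 
   q4     q6   q7 
   q5     q6   q3 
   q6     q6   q6 
   q7     q5   q8 
 * q8     q9   q8 
 * q9    q10   q8 
   q10   q10  q10 
(> = start, * = accepting)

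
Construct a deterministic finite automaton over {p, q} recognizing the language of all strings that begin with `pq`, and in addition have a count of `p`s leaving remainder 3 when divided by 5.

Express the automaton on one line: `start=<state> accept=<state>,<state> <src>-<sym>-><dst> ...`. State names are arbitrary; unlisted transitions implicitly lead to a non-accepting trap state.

start=s0 accept=s5 s0-p->s1 s0-q->s2 s1-p->s2 s1-q->s3 s2-p->s2 s2-q->s2 s3-p->s4 s3-q->s3 s4-p->s5 s4-q->s4 s5-p->s6 s5-q->s5 s6-p->s7 s6-q->s6 s7-p->s3 s7-q->s7

Build one automaton per condition and run them in lockstep. One (4 states) tracks whether the input so far still matches the prefix `pq`; the other (5 states) tracks the count of `p`s modulo 5. Each combined state is a pair, one component from each; accept when both components accept. After merging equivalent states the machine shrinks.
With 8 states:
        p   q  
>  s0   s1  s2 
   s1   s2  s3 
   s2   s2  s2 
   s3   s4  s3 
   s4   s5  s4 
 * s5   s6  s5 
   s6   s7  s6 
   s7   s3  s7 
(> = start, * = accepting)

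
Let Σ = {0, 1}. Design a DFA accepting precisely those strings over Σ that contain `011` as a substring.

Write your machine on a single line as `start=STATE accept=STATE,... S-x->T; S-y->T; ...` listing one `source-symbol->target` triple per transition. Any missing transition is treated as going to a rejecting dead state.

States q0..q2 record the length of the longest prefix of `011` that matches the current input suffix. Reaching q3 means `011` has been seen, and we stay there forever. Accept from q3.
With 4 states:
        0   1  
>  q0   q1  q0 
   q1   q1  q2 
   q2   q1  q3 
 * q3   q3  q3 
(> = start, * = accepting)

start=q0; accept=q3; q0-0->q1; q0-1->q0; q1-0->q1; q1-1->q2; q2-0->q1; q2-1->q3; q3-0->q3; q3-1->q3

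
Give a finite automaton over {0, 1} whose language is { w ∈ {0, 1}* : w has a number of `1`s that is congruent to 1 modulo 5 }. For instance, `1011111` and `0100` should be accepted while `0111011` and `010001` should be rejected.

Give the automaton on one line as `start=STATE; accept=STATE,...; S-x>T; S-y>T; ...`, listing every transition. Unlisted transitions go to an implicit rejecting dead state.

start=q0; accept=q1; q0-0>q0; q0-1>q1; q1-0>q1; q1-1>q2; q2-0>q2; q2-1>q3; q3-0>q3; q3-1>q4; q4-0>q4; q4-1>q0

Keep the running count of `1`s modulo 5: each `1` advances along the cycle q0 → q1 → q2 → q3 → q4 → q0 while other symbols loop. Accept at q1.
With 5 states:
        0   1  
>  q0   q0  q1 
 * q1   q1  q2 
   q2   q2  q3 
   q3   q3  q4 
   q4   q4  q0 
(> = start, * = accepting)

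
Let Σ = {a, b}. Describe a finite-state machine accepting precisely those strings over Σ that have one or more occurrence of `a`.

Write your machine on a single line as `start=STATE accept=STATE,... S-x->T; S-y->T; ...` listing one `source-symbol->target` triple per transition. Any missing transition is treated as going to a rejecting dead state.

start=q0; accept=q1,q2; q0-a->q1; q0-b->q0; q1-a->q2; q1-b->q1; q2-a->q2; q2-b->q2

Count `a`s, saturating at 2: state q0 means no `a` yet, q1 means one `a` seen, q2 means more than one. Each `a` increments (capped at q2); other symbols loop. Accept from {q1, q2}.
        a   b  
>  q0   q1  q0 
 * q1   q2  q1 
 * q2   q2  q2 
(> = start, * = accepting)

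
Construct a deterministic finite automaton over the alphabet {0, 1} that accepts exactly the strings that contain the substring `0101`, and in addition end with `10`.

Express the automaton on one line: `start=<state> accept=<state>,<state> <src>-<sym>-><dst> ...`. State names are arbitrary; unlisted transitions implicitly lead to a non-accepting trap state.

start=q0 accept=q5 q0-0->q1 q0-1->q0 q1-0->q1 q1-1->q2 q2-0->q3 q2-1->q0 q3-0->q1 q3-1->q4 q4-0->q5 q4-1->q4 q5-0->q6 q5-1->q4 q6-0->q6 q6-1->q4

Run two small machines in parallel and take their product. One (5 states) tracks whether and how much of `0101` has been seen; the other (3 states) tracks how much of the suffix `10` has currently been matched. Each combined state is a pair, one component from each; accept when both components accept. After merging equivalent states the machine shrinks.
7 states suffice.
        0   1  
>  q0   q1  q0 
   q1   q1  q2 
   q2   q3  q0 
   q3   q1  q4 
   q4   q5  q4 
 * q5   q6  q4 
   q6   q6  q4 
(> = start, * = accepting)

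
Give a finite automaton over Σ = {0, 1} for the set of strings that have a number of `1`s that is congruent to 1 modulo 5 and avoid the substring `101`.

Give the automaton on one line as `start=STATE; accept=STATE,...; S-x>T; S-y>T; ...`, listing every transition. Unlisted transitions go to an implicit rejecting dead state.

start=S0; accept=S1,S2,S4; S0-0>S0; S0-1>S1; S1-0>S2; S1-1>S3; S2-0>S4; S2-1>S5; S3-0>S6; S3-1>S7; S4-0>S4; S4-1>S3; S5-0>S5; S5-1>S5; S6-0>S8; S6-1>S5; S7-0>S9; S7-1>S10; S8-0>S8; S8-1>S7; S9-0>S11; S9-1>S5; S10-0>S12; S10-1>S13; S11-0>S11; S11-1>S10; S12-0>S14; S12-1>S5; S13-0>S15; S13-1>S1; S14-0>S14; S14-1>S13; S15-0>S0; S15-1>S5

Handle the two conditions separately and then intersect. The first has 5 states tracking the count of `1`s modulo 5; the second has 4 states tracking partial matches of the forbidden pattern `101`. A product state is a pair (one from each), accepting exactly when both do. Minimizing collapses redundant product states.
16 states suffice.
          0    1  
>  S0     S0   S1 
 * S1     S2   S3 
 * S2     S4   S5 
   S3     S6   S7 
 * S4     S4   S3 
   S5     S5   S5 
   S6     S8   S5 
   S7     S9  S10 
   S8     S8   S7 
   S9    S11   S5 
   S10   S12  S13 
   S11   S11  S10 
   S12   S14   S5 
   S13   S15   S1 
   S14   S14  S13 
   S15    S0   S5 
(> = start, * = accepting)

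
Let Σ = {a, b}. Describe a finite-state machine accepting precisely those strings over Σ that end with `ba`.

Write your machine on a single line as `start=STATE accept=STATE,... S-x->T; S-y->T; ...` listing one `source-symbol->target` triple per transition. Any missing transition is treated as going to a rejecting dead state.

start=q0; accept=q2; q0-a->q0; q0-b->q1; q1-a->q2; q1-b->q1; q2-a->q0; q2-b->q1

Remember how much of `ba` the current input suffix matches. State q0 means no match yet; q1 means the last symbol is `b`; q2 means the last 2 symbols are `ba`. Only q2 accepts. On a mismatch, fall back to the longest proper suffix that is still a prefix of `ba`.
        a   b  
>  q0   q0  q1 
   q1   q2  q1 
 * q2   q0  q1 
(> = start, * = accepting)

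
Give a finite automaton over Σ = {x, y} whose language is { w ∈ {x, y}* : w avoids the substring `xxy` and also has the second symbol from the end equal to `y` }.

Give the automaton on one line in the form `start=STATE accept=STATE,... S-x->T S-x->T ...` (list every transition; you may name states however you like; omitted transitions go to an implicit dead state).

start=q0 accept=q4,q5 q0-x->q1 q0-y->q2 q1-x->q3 q1-y->q2 q2-x->q4 q2-y->q5 q3-x->q3 q3-y->q3 q4-x->q3 q4-y->q2 q5-x->q4 q5-y->q5

Build one automaton per condition and run them in lockstep. The first has 4 states tracking partial matches of the forbidden pattern `xxy`; the second has 7 states tracking the last 2 symbols read. A product state is a pair (one from each), accepting exactly when both do. Equivalent product states are then merged.
        x   y  
>  q0   q1  q2 
   q1   q3  q2 
   q2   q4  q5 
   q3   q3  q3 
 * q4   q3  q2 
 * q5   q4  q5 
(> = start, * = accepting)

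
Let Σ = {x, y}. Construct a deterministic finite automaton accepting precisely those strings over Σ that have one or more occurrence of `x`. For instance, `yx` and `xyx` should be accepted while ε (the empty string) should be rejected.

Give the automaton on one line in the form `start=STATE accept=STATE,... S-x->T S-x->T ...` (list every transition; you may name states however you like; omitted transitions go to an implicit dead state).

Count `x`s, saturating at 2: state A means no `x` yet, B means one `x` seen, C means more than one. Each `x` increments (capped at C); other symbols loop. Accept from {B, C}.
3 states suffice.
       x  y 
>  A   B  A 
 * B   C  B 
 * C   C  C 
(> = start, * = accepting)

start=A accept=B,C A-x->B A-y->A B-x->C B-y->B C-x->C C-y->C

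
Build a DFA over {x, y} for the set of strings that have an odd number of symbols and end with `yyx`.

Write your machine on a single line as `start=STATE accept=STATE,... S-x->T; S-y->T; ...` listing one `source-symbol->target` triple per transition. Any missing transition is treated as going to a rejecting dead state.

start=q0; accept=q4; q0-x->q1; q0-y->q2; q1-x->q0; q1-y->q0; q2-x->q0; q2-y->q3; q3-x->q4; q3-y->q2; q4-x->q0; q4-y->q0

Handle the two conditions separately and then intersect. One (2 states) tracks the input length modulo 2; the other (4 states) tracks how much of the suffix `yyx` has currently been matched. Each combined state is a pair, one component from each; accept when both components accept. Minimizing collapses redundant product states.
With 5 states:
        x   y  
>  q0   q1  q2 
   q1   q0  q0 
   q2   q0  q3 
   q3   q4  q2 
 * q4   q0  q0 
(> = start, * = accepting)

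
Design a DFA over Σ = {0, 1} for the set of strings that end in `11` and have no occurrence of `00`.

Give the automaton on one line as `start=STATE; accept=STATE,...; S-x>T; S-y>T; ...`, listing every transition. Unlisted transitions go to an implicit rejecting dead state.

Run two small machines in parallel and take their product. The first has 3 states tracking how much of the suffix `11` has currently been matched; the second has 3 states tracking partial matches of the forbidden pattern `00`. A product state is a pair (one from each), accepting exactly when both do. Equivalent product states are then merged.
A 5-state machine:
        0   1  
>  q0   q1  q2 
   q1   q3  q2 
   q2   q1  q4 
   q3   q3  q3 
 * q4   q1  q4 
(> = start, * = accepting)

start=q0; accept=q4; q0-0>q1; q0-1>q2; q1-0>q3; q1-1>q2; q2-0>q1; q2-1>q4; q3-0>q3; q3-1>q3; q4-0>q1; q4-1>q4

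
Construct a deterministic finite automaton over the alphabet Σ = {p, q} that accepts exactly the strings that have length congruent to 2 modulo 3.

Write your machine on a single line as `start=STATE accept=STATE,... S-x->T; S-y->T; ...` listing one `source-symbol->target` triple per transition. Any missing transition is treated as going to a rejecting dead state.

Count input length modulo 3: every symbol advances one step around the cycle S0 → S1 → S2 → S0. Accept at S2.
A 3-state machine:
        p   q  
>  S0   S1  S1 
   S1   S2  S2 
 * S2   S0  S0 
(> = start, * = accepting)

start=S0; accept=S2; S0-p->S1; S0-q->S1; S1-p->S2; S1-q->S2; S2-p->S0; S2-q->S0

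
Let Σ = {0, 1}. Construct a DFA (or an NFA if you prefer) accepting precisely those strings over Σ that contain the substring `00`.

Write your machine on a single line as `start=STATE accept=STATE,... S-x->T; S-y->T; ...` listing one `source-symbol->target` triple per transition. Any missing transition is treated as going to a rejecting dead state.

States s0..s1 record the length of the longest prefix of `00` that matches the current input suffix. Reaching s2 means `00` has been seen, and we stay there forever. Accept from s2.
        0   1  
>  s0   s1  s0 
   s1   s2  s0 
 * s2   s2  s2 
(> = start, * = accepting)

start=s0; accept=s2; s0-0->s1; s0-1->s0; s1-0->s2; s1-1->s0; s2-0->s2; s2-1->s2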